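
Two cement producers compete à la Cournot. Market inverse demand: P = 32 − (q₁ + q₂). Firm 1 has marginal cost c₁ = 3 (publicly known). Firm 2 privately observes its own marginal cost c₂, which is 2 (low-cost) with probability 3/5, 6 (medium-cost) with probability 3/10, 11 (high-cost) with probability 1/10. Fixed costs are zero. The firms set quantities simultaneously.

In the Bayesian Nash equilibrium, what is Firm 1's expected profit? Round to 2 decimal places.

100.67

Firm 2 with cost c maximizes (32 − (q₁+q₂) − c)·q₂, giving q₂(c) = (32 − c − q₁)/2.
E[c₂] = 3/5·2 + 3/10·6 + 1/10·11 = 4.1
Firm 1's FOC against E[q₂] yields q₁ = (32 − 2·3 + E[c₂])/3 = (32 − 6 + 4.1)/3 = 10.0333.
E[P] = 32 − (q₁ + E[q₂]) = 13.0333; Firm 1's expected profit = (E[P] − 3)·q₁ = (13.0333 − 3)·10.0333 = 100.668.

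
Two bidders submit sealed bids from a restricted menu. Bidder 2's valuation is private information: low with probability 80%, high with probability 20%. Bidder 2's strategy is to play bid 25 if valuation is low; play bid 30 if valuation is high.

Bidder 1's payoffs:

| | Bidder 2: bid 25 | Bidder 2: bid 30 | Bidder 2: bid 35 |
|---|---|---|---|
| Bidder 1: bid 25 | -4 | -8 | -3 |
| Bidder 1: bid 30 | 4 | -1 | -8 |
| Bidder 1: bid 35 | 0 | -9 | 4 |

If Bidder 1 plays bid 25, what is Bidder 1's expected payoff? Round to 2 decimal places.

-4.80

E[bid 25] = 0.8·(-4) + 0.2·(-8) = (-3.2) + (-1.6) = -4.8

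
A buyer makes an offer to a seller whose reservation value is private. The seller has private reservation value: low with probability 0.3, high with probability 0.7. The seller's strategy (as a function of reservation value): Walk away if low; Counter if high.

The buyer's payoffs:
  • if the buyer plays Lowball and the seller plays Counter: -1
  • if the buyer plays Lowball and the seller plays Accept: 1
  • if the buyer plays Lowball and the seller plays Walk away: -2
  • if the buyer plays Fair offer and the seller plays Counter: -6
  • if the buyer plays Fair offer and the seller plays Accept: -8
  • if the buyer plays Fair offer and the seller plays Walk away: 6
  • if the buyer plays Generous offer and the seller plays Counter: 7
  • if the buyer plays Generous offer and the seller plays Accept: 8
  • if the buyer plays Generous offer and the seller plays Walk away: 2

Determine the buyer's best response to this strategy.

E[Lowball] = 0.3·(-2) + 0.7·(-1) = -1.3
E[Fair offer] = 0.3·(6) + 0.7·(-6) = -2.4
E[Generous offer] = 0.3·(2) + 0.7·(7) = 5.5
Best response: Generous offer (5.5 is the largest).

Generous offer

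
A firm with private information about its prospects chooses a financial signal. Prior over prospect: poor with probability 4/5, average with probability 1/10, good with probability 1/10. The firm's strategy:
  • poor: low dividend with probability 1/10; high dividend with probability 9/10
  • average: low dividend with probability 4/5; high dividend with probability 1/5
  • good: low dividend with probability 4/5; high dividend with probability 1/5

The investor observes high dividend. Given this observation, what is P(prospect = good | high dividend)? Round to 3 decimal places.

P(high dividend) = (4/5)·(9/10) + (1/10)·(1/5) + (1/10)·(1/5) = 19/25
P(good | high dividend) = ((1/10)·(1/5)) / (19/25) = (1/50) / (19/25) = 1/38

0.026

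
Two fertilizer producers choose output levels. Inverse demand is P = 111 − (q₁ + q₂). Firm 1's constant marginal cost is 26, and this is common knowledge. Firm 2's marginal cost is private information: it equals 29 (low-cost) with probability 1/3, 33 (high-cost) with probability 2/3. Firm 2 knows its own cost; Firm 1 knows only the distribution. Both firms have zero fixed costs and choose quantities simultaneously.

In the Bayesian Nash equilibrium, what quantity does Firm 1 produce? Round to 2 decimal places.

Firm 2 with cost c maximizes (111 − (q₁+q₂) − c)·q₂, giving q₂(c) = (111 − c − q₁)/2.
E[c₂] = 1/3·29 + 2/3·33 = 31.6667
Firm 1's FOC against E[q₂] yields q₁ = (111 − 2·26 + E[c₂])/3 = (111 − 52 + 31.6667)/3 = 30.2222.

30.22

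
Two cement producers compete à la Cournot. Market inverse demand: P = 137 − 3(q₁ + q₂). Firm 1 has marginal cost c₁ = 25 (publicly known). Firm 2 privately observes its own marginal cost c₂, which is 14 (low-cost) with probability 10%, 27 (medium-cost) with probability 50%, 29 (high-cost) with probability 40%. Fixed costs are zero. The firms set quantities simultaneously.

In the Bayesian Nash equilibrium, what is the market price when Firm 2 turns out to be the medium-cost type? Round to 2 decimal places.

Type-c best response for Firm 2: q₂(c) = (137 − c)/6 − q₁/2.
Firm 1 maximizes expected profit; its first-order condition is 137 − 6q₁ − 3E[q₂] − 25 = 0.
Substituting E[q₂] and solving: E[c₂] = 26.5, so q₁ = (137 − 2·25 + 26.5)/9 = 12.6111.
q₂(medium-cost) = 12.0278, so P = 137 − 3·(12.6111 + 12.0278) = 63.0833.

63.08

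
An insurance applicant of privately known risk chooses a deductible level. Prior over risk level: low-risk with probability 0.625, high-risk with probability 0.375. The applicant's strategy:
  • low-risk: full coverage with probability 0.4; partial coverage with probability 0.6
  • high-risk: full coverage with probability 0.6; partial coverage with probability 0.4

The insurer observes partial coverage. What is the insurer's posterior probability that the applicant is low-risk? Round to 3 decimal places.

0.714

P(partial coverage) = 0.625·0.6 + 0.375·0.4 = 0.525
P(low-risk | partial coverage) = (0.625·0.6) / 0.525 = 0.375 / 0.525 = 0.714286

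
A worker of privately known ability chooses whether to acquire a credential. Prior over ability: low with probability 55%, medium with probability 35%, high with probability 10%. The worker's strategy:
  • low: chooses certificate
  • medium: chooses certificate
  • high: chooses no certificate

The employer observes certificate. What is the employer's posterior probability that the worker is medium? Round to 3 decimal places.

P(certificate) = 0.55·1 + 0.35·1 + 0.1·0 = 0.9
P(medium | certificate) = (0.35·1) / 0.9 = 0.35 / 0.9 = 0.388889

0.389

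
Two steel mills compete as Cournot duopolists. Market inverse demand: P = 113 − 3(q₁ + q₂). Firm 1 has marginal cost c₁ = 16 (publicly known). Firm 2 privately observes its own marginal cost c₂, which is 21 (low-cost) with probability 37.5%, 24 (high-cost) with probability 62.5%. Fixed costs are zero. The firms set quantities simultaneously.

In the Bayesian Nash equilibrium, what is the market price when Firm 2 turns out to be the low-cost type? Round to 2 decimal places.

Each type of Firm 2 best-responds to q₁; Firm 1 best-responds to the expected q₂ over Firm 2's types.
Firm 2 with cost c maximizes (113 − 3(q₁+q₂) − c)·q₂, giving q₂(c) = (113 − c − 3q₁)/6.
E[c₂] = 0.375·21 + 0.625·24 = 22.875
Firm 1's FOC against E[q₂] yields q₁ = (113 − 2·16 + E[c₂])/9 = (113 − 32 + 22.875)/9 = 11.5417.
q₂(low-cost) = 9.5625, so P = 113 − 3·(11.5417 + 9.5625) = 49.6875.

49.69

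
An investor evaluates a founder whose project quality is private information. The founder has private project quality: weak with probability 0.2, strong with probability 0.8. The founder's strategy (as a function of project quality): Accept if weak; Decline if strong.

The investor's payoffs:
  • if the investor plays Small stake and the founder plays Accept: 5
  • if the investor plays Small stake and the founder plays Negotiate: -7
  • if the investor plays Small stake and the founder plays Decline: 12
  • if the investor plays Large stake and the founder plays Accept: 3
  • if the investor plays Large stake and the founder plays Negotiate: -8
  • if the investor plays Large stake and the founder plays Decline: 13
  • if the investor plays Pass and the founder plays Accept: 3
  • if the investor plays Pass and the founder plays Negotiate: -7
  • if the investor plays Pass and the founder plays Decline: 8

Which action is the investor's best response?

Large stake

E[Small stake] = 0.2·(5) + 0.8·(12) = 10.6
E[Large stake] = 0.2·(3) + 0.8·(13) = 11
E[Pass] = 0.2·(3) + 0.8·(8) = 7
Best response: Large stake (11 is the largest).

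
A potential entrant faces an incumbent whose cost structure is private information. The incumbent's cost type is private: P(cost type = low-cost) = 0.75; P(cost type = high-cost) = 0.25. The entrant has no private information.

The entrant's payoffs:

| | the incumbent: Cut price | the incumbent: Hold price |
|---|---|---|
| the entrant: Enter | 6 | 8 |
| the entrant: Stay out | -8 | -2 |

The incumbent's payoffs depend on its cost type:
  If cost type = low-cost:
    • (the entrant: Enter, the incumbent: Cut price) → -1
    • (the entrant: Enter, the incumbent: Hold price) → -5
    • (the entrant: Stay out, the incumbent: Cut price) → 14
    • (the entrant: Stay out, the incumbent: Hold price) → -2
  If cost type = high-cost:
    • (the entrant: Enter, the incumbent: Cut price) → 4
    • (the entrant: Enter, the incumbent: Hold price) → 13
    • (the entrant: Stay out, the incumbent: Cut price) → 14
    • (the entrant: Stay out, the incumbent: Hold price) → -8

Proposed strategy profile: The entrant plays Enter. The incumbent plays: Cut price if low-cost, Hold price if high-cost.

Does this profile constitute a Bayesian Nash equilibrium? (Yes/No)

Yes

The entrant plays Enter: E[Enter] = 0.75·(6) + 0.25·(8) = 6.5; E[Stay out] = -6.5. Best-responding. ✓
The incumbent (cost type low-cost), facing Enter: Cut price gives -1, Hold price gives -5. Proposed Cut price is best. ✓
The incumbent (cost type high-cost), facing Enter: Cut price gives 4, Hold price gives 13. Proposed Hold price is best. ✓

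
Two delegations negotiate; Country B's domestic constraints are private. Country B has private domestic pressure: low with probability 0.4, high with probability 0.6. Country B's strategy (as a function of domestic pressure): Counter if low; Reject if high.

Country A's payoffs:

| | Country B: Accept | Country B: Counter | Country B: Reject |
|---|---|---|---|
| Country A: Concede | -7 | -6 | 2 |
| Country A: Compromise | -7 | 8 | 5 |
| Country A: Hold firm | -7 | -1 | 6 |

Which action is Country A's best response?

Compromise

E[Concede] = 0.4·(-6) + 0.6·(2) = -1.2
E[Compromise] = 0.4·(8) + 0.6·(5) = 6.2
E[Hold firm] = 0.4·(-1) + 0.6·(6) = 3.2
Best response: Compromise (6.2 is the largest).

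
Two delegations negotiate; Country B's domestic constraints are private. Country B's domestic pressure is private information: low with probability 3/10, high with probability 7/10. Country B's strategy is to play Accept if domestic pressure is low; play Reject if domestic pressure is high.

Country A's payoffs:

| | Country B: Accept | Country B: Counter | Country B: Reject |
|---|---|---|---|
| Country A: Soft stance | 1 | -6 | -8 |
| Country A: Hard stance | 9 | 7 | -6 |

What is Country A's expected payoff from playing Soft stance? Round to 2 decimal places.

Take the expectation over Country B's domestic pressure, weighting each type's action by its prior probability.
E[Soft stance] = 3/10·1 + 7/10·(-8) = 3/10 + (-28/5) = -53/10

-5.30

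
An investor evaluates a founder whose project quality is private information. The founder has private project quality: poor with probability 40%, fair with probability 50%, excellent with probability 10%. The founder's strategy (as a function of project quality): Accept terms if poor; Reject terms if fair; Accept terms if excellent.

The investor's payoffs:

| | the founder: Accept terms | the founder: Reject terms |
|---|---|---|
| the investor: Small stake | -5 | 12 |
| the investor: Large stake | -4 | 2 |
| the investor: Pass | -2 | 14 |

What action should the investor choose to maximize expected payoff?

Pass

E[Small stake] = 0.4·(-5) + 0.5·(12) + 0.1·(-5) = 3.5
E[Large stake] = 0.4·(-4) + 0.5·(2) + 0.1·(-4) = -1
E[Pass] = 0.4·(-2) + 0.5·(14) + 0.1·(-2) = 6
Best response: Pass (6 is the largest).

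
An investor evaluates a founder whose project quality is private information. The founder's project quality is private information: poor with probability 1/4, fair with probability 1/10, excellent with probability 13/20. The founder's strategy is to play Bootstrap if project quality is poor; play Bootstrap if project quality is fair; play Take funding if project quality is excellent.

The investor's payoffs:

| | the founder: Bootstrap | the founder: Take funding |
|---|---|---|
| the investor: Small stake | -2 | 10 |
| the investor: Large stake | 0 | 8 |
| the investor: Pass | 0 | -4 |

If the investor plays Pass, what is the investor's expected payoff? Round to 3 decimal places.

-2.600

E[Pass] = 1/4·0 + 1/10·0 + 13/20·(-4) = 0 + 0 + (-13/5) = -13/5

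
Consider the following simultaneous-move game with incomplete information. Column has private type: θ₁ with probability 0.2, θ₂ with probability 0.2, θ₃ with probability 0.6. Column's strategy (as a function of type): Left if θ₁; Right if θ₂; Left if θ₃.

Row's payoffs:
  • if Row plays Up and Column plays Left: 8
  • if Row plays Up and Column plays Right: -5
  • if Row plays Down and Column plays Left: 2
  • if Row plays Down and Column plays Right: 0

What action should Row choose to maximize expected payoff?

Compute Row's expected payoff for each action, taking the expectation over Column's type.
E[Up] = 0.2·(8) + 0.2·(-5) + 0.6·(8) = 5.4
E[Down] = 0.2·(2) + 0.2·(0) + 0.6·(2) = 1.6
Best response: Up (5.4 is the largest).

Up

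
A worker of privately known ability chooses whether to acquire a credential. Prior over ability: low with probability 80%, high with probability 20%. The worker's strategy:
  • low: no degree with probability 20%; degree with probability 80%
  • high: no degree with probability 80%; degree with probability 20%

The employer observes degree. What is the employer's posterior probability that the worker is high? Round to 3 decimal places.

Apply Bayes' rule using the sender's strategy as the likelihood.
P(degree) = 0.8·0.8 + 0.2·0.2 = 0.68
P(high | degree) = (0.2·0.2) / 0.68 = 0.04 / 0.68 = 0.0588235

0.059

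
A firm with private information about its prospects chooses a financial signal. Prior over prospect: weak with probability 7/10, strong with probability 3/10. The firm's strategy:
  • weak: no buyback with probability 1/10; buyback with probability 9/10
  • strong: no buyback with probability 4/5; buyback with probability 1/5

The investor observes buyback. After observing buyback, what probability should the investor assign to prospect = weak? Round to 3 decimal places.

0.913

Apply Bayes' rule using the sender's strategy as the likelihood.
P(buyback) = (7/10)·(9/10) + (3/10)·(1/5) = 69/100
P(weak | buyback) = ((7/10)·(9/10)) / (69/100) = (63/100) / (69/100) = 21/23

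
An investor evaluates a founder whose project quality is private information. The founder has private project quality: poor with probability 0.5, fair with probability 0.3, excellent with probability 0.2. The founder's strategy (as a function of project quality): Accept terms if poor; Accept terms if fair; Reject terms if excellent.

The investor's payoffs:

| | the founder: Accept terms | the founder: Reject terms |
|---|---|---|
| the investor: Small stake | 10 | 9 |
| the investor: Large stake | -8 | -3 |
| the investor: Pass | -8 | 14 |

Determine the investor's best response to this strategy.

Small stake

Compute the investor's expected payoff for each action, taking the expectation over the founder's type.
E[Small stake] = 0.5·(10) + 0.3·(10) + 0.2·(9) = 9.8
E[Large stake] = 0.5·(-8) + 0.3·(-8) + 0.2·(-3) = -7
E[Pass] = 0.5·(-8) + 0.3·(-8) + 0.2·(14) = -3.6
Best response: Small stake (9.8 is the largest).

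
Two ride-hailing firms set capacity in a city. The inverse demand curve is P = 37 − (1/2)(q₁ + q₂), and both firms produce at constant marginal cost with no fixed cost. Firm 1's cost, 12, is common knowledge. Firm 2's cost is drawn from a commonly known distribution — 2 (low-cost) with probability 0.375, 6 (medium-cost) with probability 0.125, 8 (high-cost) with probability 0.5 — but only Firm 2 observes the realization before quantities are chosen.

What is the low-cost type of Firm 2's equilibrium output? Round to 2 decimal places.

Type-c best response for Firm 2: q₂(c) = (37 − c) − q₁/2.
Firm 1 maximizes expected profit; its first-order condition is 37 − q₁ − (1/2)E[q₂] − 12 = 0.
Substituting E[q₂] and solving: E[c₂] = 5.5, so q₁ = (37 − 2·12 + 5.5)/(3/2) = 12.3333.
q₂(low-cost) = (37 − 2 − (1/2)·12.3333) = 28.8333.

28.83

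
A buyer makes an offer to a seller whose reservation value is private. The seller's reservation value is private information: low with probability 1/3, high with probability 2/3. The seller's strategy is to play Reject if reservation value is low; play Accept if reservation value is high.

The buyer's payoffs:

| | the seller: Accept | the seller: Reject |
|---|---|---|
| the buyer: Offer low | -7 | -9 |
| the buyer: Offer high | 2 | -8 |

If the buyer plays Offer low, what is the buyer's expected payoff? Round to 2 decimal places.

-7.67

E[Offer low] = 1/3·(-9) + 2/3·(-7) = (-3) + (-14/3) = -23/3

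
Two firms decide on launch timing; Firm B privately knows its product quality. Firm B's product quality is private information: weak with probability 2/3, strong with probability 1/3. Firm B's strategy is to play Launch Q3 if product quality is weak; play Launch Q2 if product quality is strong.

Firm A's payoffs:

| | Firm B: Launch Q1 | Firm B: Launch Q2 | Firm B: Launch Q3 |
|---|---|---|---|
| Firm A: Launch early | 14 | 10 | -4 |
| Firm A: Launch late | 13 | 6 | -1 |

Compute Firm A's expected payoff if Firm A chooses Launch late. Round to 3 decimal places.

1.333

Take the expectation over Firm B's product quality, weighting each type's action by its prior probability.
E[Launch late] = 2/3·(-1) + 1/3·6 = (-2/3) + 2 = 4/3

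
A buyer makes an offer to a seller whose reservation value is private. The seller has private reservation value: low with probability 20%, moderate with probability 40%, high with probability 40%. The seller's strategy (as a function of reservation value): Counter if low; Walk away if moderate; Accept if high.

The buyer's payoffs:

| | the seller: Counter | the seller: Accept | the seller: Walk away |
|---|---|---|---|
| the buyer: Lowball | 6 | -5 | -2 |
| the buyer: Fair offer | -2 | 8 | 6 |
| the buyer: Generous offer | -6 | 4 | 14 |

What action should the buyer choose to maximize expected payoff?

E[Lowball] = 0.2·(6) + 0.4·(-2) + 0.4·(-5) = -1.6
E[Fair offer] = 0.2·(-2) + 0.4·(6) + 0.4·(8) = 5.2
E[Generous offer] = 0.2·(-6) + 0.4·(14) + 0.4·(4) = 6
Best response: Generous offer (6 is the largest).

Generous offer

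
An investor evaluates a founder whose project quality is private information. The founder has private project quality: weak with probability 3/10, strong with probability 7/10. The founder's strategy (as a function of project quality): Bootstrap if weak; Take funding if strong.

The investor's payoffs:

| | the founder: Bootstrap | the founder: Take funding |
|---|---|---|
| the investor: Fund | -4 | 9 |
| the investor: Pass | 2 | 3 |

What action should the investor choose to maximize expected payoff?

Fund

E[Fund] = 3/10·(-4) + 7/10·(9) = 51/10
E[Pass] = 3/10·(2) + 7/10·(3) = 27/10
Best response: Fund (51/10 is the largest).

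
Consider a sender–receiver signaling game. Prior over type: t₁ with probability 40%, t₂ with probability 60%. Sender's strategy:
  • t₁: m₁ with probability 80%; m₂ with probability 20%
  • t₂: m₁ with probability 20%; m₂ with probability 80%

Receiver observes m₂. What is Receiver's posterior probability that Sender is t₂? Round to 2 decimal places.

0.86

P(m₂) = 0.4·0.2 + 0.6·0.8 = 0.56
P(t₂ | m₂) = (0.6·0.8) / 0.56 = 0.48 / 0.56 = 0.857143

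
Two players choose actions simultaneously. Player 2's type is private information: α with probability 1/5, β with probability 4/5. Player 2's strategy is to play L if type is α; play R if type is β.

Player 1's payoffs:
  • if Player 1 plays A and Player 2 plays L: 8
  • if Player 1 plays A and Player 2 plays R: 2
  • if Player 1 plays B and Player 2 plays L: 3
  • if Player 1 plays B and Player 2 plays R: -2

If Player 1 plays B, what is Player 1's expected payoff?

E[B] = 1/5·3 + 4/5·(-2) = 3/5 + (-8/5) = -1

-1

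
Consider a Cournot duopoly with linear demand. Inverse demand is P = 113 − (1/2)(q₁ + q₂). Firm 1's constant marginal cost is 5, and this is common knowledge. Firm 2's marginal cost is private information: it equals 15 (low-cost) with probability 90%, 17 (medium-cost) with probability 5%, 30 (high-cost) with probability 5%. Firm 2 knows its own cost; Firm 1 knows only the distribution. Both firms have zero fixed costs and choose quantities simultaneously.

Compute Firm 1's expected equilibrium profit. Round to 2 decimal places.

3138.96

Type-c best response for Firm 2: q₂(c) = (113 − c) − q₁/2.
Firm 1 maximizes expected profit; its first-order condition is 113 − q₁ − (1/2)E[q₂] − 5 = 0.
Substituting E[q₂] and solving: E[c₂] = 15.85, so q₁ = (113 − 2·5 + 15.85)/(3/2) = 79.2333.
E[P] = 113 − (1/2)·(q₁ + E[q₂]) = 44.6167; Firm 1's expected profit = (E[P] − 5)·q₁ = (44.6167 − 5)·79.2333 = 3138.96.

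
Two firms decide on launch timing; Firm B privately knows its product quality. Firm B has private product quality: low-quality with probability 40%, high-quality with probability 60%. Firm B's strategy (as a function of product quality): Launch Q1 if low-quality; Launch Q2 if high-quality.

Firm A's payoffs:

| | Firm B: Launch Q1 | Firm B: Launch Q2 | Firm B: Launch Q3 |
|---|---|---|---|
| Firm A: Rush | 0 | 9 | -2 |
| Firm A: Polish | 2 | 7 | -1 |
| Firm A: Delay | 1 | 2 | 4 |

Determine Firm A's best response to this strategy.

Rush

E[Rush] = 0.4·(0) + 0.6·(9) = 5.4
E[Polish] = 0.4·(2) + 0.6·(7) = 5
E[Delay] = 0.4·(1) + 0.6·(2) = 1.6
Best response: Rush (5.4 is the largest).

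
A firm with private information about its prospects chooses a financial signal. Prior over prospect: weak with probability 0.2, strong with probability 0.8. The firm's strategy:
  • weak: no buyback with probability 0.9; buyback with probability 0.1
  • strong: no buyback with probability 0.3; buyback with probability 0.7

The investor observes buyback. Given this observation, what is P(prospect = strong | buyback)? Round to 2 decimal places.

0.97

Apply Bayes' rule using the sender's strategy as the likelihood.
P(buyback) = 0.2·0.1 + 0.8·0.7 = 0.58
P(strong | buyback) = (0.8·0.7) / 0.58 = 0.56 / 0.58 = 0.965517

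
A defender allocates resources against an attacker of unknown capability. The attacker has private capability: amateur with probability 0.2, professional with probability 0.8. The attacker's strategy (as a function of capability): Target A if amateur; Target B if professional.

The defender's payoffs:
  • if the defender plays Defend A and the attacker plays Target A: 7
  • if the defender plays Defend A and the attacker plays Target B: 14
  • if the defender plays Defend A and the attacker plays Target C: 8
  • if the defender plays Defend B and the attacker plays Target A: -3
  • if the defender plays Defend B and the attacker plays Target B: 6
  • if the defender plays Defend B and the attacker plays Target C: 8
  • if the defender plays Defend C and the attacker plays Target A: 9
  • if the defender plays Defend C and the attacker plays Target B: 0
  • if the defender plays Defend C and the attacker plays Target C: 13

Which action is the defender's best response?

Compute the defender's expected payoff for each action, taking the expectation over the attacker's type.
E[Defend A] = 0.2·(7) + 0.8·(14) = 12.6
E[Defend B] = 0.2·(-3) + 0.8·(6) = 4.2
E[Defend C] = 0.2·(9) + 0.8·(0) = 1.8
Best response: Defend A (12.6 is the largest).

Defend A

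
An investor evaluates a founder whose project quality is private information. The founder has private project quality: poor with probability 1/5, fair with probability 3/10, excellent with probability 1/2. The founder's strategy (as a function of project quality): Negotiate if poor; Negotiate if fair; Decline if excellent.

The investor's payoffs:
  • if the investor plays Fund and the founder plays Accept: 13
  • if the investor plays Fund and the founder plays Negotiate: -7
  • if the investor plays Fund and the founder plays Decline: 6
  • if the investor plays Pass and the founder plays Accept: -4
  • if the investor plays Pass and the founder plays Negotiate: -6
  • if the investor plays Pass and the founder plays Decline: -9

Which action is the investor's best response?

Fund

E[Fund] = 1/5·(-7) + 3/10·(-7) + 1/2·(6) = -1/2
E[Pass] = 1/5·(-6) + 3/10·(-6) + 1/2·(-9) = -15/2
Best response: Fund (-1/2 is the largest).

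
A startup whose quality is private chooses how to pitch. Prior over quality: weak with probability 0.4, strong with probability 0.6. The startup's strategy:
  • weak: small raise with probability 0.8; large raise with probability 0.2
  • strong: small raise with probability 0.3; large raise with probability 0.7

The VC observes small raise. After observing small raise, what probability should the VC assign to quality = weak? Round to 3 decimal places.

P(small raise) = 0.4·0.8 + 0.6·0.3 = 0.5
P(weak | small raise) = (0.4·0.8) / 0.5 = 0.32 / 0.5 = 0.64

0.640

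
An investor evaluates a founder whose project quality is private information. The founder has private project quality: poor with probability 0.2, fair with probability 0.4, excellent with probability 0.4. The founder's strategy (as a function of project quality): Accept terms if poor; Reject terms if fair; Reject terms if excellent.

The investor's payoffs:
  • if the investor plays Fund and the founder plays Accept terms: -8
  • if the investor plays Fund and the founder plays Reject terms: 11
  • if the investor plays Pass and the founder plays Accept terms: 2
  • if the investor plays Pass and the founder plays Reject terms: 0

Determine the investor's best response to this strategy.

Fund

E[Fund] = 0.2·(-8) + 0.4·(11) + 0.4·(11) = 7.2
E[Pass] = 0.2·(2) + 0.4·(0) + 0.4·(0) = 0.4
Best response: Fund (7.2 is the largest).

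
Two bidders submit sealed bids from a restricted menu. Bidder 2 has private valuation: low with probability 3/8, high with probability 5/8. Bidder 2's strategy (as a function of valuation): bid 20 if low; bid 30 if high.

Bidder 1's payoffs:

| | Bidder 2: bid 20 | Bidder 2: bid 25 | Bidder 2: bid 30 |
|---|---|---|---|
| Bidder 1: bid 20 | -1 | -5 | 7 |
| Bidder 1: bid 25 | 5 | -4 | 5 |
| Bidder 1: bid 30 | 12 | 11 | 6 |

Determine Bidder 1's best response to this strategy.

bid 30

E[bid 20] = 3/8·(-1) + 5/8·(7) = 4
E[bid 25] = 3/8·(5) + 5/8·(5) = 5
E[bid 30] = 3/8·(12) + 5/8·(6) = 33/4
Best response: bid 30 (33/4 is the largest).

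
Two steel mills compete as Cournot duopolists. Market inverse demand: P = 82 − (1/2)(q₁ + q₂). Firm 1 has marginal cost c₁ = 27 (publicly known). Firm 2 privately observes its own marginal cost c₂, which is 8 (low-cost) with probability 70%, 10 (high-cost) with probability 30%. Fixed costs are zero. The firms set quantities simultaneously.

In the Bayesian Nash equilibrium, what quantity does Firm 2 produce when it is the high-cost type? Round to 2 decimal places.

59.80

Firm 2 with cost c maximizes (82 − (1/2)(q₁+q₂) − c)·q₂, giving q₂(c) = (82 − c − (1/2)q₁).
E[c₂] = 0.7·8 + 0.3·10 = 8.6
Firm 1's FOC against E[q₂] yields q₁ = (82 − 2·27 + E[c₂])/(3/2) = (82 − 54 + 8.6)/(3/2) = 24.4.
q₂(high-cost) = (82 − 10 − (1/2)·24.4) = 59.8.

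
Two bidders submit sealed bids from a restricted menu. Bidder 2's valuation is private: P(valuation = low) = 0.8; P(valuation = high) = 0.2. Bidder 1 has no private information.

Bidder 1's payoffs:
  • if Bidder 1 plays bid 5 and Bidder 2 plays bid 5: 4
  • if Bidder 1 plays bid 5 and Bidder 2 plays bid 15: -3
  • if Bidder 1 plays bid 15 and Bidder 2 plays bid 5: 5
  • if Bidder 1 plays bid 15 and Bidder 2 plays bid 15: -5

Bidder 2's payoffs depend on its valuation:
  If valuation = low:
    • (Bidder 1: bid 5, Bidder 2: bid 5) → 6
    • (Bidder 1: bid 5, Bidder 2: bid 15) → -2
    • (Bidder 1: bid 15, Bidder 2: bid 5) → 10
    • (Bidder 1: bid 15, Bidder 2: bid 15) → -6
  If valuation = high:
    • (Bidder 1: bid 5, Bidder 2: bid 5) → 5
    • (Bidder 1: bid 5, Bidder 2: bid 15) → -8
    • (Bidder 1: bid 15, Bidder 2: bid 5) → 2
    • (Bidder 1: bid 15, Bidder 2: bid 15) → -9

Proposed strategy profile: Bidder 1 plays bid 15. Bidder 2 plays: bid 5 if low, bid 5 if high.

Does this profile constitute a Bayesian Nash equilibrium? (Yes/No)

Yes

Bidder 1 plays bid 15: E[bid 15] = 0.8·(5) + 0.2·(5) = 5; E[bid 5] = 4. Best-responding. ✓
Bidder 2 (valuation low), facing bid 15: bid 5 gives 10, bid 15 gives -6. Proposed bid 5 is best. ✓
Bidder 2 (valuation high), facing bid 15: bid 5 gives 2, bid 15 gives -9. Proposed bid 5 is best. ✓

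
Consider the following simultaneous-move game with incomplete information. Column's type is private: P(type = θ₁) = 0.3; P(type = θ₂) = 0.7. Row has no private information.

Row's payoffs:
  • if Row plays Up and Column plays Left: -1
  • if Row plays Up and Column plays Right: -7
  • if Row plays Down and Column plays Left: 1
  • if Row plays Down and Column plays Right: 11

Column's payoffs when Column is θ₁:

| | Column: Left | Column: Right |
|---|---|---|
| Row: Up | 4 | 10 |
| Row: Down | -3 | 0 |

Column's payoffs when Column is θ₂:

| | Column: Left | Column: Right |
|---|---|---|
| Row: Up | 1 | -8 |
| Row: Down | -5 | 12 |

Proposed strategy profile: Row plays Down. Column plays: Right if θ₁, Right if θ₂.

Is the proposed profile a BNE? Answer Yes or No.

Yes

Row plays Down: E[Down] = 0.3·(11) + 0.7·(11) = 11; E[Up] = -7. Best-responding. ✓
Column (type θ₁), facing Down: Left gives -3, Right gives 0. Proposed Right is best. ✓
Column (type θ₂), facing Down: Left gives -5, Right gives 12. Proposed Right is best. ✓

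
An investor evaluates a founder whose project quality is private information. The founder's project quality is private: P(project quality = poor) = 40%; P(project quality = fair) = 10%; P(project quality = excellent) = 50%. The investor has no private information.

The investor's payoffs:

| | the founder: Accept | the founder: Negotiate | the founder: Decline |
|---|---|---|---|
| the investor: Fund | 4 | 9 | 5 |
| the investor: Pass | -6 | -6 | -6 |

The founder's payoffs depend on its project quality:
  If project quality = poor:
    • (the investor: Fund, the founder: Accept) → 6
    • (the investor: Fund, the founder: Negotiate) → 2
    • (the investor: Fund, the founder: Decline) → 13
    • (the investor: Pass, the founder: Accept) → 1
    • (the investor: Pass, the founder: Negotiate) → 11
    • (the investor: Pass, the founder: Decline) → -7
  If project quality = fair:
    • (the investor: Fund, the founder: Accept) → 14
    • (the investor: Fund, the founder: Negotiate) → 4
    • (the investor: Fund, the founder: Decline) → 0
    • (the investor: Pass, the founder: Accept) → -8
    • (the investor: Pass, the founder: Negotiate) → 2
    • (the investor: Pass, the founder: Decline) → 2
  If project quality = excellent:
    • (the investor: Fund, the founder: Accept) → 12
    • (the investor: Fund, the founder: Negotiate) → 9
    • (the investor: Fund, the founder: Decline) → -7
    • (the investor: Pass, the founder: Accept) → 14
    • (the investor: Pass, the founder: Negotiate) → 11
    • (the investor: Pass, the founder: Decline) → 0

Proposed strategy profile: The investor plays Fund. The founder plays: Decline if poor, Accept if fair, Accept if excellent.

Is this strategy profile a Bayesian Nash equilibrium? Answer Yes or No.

Yes

The investor plays Fund: E[Fund] = 0.4·(5) + 0.1·(4) + 0.5·(4) = 4.4; E[Pass] = -6. Best-responding. ✓
The founder (project quality poor), facing Fund: Accept gives 6, Negotiate gives 2, Decline gives 13. Proposed Decline is best. ✓
The founder (project quality fair), facing Fund: Accept gives 14, Negotiate gives 4, Decline gives 0. Proposed Accept is best. ✓
The founder (project quality excellent), facing Fund: Accept gives 12, Negotiate gives 9, Decline gives -7. Proposed Accept is best. ✓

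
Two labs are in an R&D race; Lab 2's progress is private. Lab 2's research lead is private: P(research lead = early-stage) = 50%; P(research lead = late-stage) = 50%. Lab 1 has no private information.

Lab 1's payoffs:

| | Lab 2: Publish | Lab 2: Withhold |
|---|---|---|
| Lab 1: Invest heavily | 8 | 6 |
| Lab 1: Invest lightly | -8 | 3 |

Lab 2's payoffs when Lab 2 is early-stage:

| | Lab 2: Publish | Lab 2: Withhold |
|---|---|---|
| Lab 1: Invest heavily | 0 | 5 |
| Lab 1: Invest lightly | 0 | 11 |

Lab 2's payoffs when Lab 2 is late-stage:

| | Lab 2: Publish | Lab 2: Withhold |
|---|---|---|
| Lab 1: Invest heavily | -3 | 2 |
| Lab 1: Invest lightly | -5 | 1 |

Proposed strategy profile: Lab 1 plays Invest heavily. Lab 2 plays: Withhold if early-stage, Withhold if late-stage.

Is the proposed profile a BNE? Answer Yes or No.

Yes

A profile is a BNE iff every type of every player is best-responding given beliefs about the other side.
Lab 1 plays Invest heavily: E[Invest heavily] = 0.5·(6) + 0.5·(6) = 6; E[Invest lightly] = 3. Best-responding. ✓
Lab 2 (research lead early-stage), facing Invest heavily: Publish gives 0, Withhold gives 5. Proposed Withhold is best. ✓
Lab 2 (research lead late-stage), facing Invest heavily: Publish gives -3, Withhold gives 2. Proposed Withhold is best. ✓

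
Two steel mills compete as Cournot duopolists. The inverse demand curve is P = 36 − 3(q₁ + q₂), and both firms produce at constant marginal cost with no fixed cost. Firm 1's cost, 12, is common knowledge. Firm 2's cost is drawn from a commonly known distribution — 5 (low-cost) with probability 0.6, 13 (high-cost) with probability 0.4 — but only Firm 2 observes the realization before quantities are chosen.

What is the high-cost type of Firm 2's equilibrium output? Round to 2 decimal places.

2.71

Firm 2 with cost c maximizes (36 − 3(q₁+q₂) − c)·q₂, giving q₂(c) = (36 − c − 3q₁)/6.
E[c₂] = 0.6·5 + 0.4·13 = 8.2
Firm 1's FOC against E[q₂] yields q₁ = (36 − 2·12 + E[c₂])/9 = (36 − 24 + 8.2)/9 = 2.24444.
q₂(high-cost) = (36 − 13 − 3·2.24444)/6 = 2.71111.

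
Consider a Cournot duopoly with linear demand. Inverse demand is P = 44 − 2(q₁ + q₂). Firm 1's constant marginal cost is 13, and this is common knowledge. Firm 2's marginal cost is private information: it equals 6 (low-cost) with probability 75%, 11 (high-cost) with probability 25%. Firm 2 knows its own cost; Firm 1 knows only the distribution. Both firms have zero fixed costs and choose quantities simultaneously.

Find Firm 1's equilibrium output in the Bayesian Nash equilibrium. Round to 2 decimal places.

Firm 2 with cost c maximizes (44 − 2(q₁+q₂) − c)·q₂, giving q₂(c) = (44 − c − 2q₁)/4.
E[c₂] = 0.75·6 + 0.25·11 = 7.25
Firm 1's FOC against E[q₂] yields q₁ = (44 − 2·13 + E[c₂])/6 = (44 − 26 + 7.25)/6 = 4.20833.

4.21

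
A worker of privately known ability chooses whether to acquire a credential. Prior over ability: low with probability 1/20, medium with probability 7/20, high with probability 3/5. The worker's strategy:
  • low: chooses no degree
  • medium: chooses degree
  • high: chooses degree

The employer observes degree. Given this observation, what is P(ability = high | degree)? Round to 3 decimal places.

P(degree) = (1/20)·0 + (7/20)·1 + (3/5)·1 = 19/20
P(high | degree) = ((3/5)·1) / (19/20) = (3/5) / (19/20) = 12/19

0.632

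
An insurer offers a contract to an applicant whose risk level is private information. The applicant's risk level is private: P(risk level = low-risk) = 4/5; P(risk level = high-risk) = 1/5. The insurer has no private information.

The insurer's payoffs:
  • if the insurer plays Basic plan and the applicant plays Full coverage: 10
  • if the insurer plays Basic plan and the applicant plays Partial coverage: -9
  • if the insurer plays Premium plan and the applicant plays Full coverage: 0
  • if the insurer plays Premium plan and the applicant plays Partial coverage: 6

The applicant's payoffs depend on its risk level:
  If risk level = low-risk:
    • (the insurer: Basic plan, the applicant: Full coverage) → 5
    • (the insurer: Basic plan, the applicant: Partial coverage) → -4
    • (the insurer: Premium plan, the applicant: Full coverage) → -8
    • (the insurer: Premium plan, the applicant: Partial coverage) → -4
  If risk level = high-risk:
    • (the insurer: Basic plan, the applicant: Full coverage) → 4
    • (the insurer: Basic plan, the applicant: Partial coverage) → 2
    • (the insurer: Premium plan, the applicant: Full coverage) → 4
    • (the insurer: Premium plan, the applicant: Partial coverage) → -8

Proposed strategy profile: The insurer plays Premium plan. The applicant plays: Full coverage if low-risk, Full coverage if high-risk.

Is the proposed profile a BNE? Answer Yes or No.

The insurer plays Premium plan: E[Premium plan] = 4/5·(0) + 1/5·(0) = 0; E[Basic plan] = 10. Not best-responding. ✗
The applicant (risk level low-risk), facing Premium plan: Full coverage gives -8, Partial coverage gives -4. Proposed Full coverage is not best — profitable deviation exists. ✗
The applicant (risk level high-risk), facing Premium plan: Full coverage gives 4, Partial coverage gives -8. Proposed Full coverage is best. ✓

No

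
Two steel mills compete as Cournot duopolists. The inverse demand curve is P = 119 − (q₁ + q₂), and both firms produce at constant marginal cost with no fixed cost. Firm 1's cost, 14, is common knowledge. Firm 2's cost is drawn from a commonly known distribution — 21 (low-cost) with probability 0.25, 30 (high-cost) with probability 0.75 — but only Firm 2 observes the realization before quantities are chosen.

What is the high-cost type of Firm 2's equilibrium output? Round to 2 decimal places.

Type-c best response for Firm 2: q₂(c) = (119 − c)/2 − q₁/2.
Firm 1 maximizes expected profit; its first-order condition is 119 − 2q₁ − E[q₂] − 14 = 0.
Substituting E[q₂] and solving: E[c₂] = 27.75, so q₁ = (119 − 2·14 + 27.75)/3 = 39.5833.
q₂(high-cost) = (119 − 30 − 39.5833)/2 = 24.7083.

24.71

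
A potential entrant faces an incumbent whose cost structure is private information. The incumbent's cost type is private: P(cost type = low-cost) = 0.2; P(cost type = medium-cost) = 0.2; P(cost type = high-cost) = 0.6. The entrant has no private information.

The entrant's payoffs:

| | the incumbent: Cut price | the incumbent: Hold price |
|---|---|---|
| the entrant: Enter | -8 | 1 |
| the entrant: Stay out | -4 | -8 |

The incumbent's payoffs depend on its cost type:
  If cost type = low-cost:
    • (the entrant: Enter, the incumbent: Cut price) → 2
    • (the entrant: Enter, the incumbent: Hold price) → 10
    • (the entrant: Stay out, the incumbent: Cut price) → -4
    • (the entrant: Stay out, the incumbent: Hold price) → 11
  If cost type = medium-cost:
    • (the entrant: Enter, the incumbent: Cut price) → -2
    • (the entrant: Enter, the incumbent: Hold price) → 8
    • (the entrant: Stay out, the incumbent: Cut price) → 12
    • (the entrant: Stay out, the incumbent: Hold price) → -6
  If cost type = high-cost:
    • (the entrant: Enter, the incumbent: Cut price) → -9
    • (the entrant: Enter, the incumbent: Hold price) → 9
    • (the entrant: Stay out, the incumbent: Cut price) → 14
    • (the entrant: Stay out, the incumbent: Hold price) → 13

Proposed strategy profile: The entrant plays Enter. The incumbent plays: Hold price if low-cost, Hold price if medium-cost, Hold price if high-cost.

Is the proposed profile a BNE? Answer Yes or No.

Yes

The entrant plays Enter: E[Enter] = 0.2·(1) + 0.2·(1) + 0.6·(1) = 1; E[Stay out] = -8. Best-responding. ✓
The incumbent (cost type low-cost), facing Enter: Cut price gives 2, Hold price gives 10. Proposed Hold price is best. ✓
The incumbent (cost type medium-cost), facing Enter: Cut price gives -2, Hold price gives 8. Proposed Hold price is best. ✓
The incumbent (cost type high-cost), facing Enter: Cut price gives -9, Hold price gives 9. Proposed Hold price is best. ✓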